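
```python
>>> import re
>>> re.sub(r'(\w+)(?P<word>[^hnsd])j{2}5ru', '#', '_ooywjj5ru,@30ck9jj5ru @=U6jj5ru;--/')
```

The pattern matches one or more of a word character (captured); then any character except [hnsd] (captured as 'word'); then exactly 2 of the literal 'j', then the literal '5ru'.
Matches: at [0:10] → '_ooywjj5ru'; at [12:22] → '30ck9jj5ru'; at [25:32] → 'U6jj5ru'.
Every occurrence is swapped for '#'.

'#,@# @=#;--/'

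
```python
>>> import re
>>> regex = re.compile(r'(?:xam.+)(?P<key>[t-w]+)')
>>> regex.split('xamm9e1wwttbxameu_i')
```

Pattern: a literal 'x', then the literal 'am', then one or more of any character (non-capturing group); then one or more of a character in [t-w] (captured as 'key').
Matches to split on: at [0:17] → 'xamm9e1wwttbxameu'.
Because the pattern has a capturing group, `split` also inserts each captured text between the pieces.

['', 'u', '_i']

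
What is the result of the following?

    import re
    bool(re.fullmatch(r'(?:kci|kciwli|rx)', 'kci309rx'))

False

`fullmatch` succeeds only if the pattern covers the string from start to end.
Here there's no way to consume every character, so the call returns None, and `bool(None)` is False.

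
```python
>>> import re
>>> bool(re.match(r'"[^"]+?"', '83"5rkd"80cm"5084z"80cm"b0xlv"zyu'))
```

False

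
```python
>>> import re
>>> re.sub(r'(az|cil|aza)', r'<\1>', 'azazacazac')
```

'<az><az>ac<az>ac'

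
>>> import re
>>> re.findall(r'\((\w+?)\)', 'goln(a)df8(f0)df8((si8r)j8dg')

['a', 'f0', 'si8r']

Scanning left to right: at [4:7] match '(a)', group 1 = 'a'; at [10:14] match '(f0)', group 1 = 'f0'; at [18:24] match '(si8r)', group 1 = 'si8r'.
Because there's exactly one group, `findall` drops the full match and keeps group 1 from each hit.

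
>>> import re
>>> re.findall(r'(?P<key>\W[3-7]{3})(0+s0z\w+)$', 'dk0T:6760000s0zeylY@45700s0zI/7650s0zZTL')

[('/765', '0s0zZTL')]

This matches a non-word character, then exactly 3 of a character in [3-7] (captured as 'key'); then one or more of the literal '0', then the literal 's0z', then one or more of a word character (captured); then anchored at the end.
Walking the string: at [29:40] match '/7650s0zZTL', groups = ('/765', '0s0zZTL').
2 groups means the one result is a tuple of 2 captured strings — 1 here.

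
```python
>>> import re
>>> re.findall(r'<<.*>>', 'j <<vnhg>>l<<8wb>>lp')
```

['<<vnhg>>l<<8wb>>']

Scanning left to right: at [2:18] → '<<vnhg>>l<<8wb>>'.
Since nothing is captured, `findall` lists the 1 matched substring directly.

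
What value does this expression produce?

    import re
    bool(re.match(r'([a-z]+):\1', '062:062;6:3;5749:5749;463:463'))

False

A backreference is literal: `\1` must see the identical characters the first group matched.
With `match`, the pattern is implicitly anchored at the beginning.
Here the string doesn't start with a match, so the call returns None, and `bool(None)` is False.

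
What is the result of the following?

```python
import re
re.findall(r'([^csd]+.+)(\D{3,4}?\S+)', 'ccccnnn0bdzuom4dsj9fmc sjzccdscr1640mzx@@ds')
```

2 groups means the one result is a tuple of 2 captured strings — 1 here.

[('nnn0bdzuom4dsj9fmc sjzccdscr1640mzx', '@@ds')]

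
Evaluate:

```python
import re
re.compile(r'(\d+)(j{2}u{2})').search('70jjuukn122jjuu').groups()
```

Pattern: one or more of a digit (captured); then exactly 2 of the literal 'j', then exactly 2 of the literal 'u' (captured).
`re.search` tries every starting position until one works.
The match spans [0:6] → '70jjuu'.
Captured: group 1 = '70', group 2 = 'jjuu'.

('70', 'jjuu')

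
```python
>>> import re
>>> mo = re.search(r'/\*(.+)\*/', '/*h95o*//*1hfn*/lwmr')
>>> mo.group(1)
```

The match spans [0:16] → '/*h95o*//*1hfn*/'.
Captured: group 1 = 'h95o*//*1hfn'.

'h95o*//*1hfn'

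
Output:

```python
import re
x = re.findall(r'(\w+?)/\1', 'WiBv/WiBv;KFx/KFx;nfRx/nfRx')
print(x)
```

['WiBv', 'KFx', 'nfRx']

After group 1 captures some text, `\1` only succeeds where that same text appears again.
Walking the string: at [0:9] match 'WiBv/WiBv', group 1 = 'WiBv'; at [10:17] match 'KFx/KFx', group 1 = 'KFx'; at [18:27] match 'nfRx/nfRx', group 1 = 'nfRx'.
Because there's exactly one group, `findall` drops the full match and keeps group 1 from each hit.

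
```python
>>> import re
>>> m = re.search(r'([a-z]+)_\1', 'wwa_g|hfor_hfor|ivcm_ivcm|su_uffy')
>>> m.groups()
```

The match spans [6:15] → 'hfor_hfor'.
Captured: group 1 = 'hfor'.

('hfor',)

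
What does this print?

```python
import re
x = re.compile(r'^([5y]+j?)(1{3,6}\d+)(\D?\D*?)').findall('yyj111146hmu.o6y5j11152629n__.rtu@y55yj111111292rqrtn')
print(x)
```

[('yyj', '111146', 'h')]

Lazy quantifiers expand one character at a time until the remainder of the pattern can match.
3 groups means the one result is a tuple of 3 captured strings — 1 here.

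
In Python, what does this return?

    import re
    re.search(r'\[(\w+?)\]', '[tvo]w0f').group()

The match spans [0:5] → '[tvo]'.

'[tvo]'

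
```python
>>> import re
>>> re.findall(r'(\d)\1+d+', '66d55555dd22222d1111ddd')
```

['6', '5', '2', '1']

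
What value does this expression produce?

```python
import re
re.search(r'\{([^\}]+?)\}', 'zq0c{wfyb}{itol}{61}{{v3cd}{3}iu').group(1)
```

Unlike `match`, `search` isn't anchored — it looks for the pattern anywhere in the string.
The match spans [4:10] → '{wfyb}'.
Captured: group 1 = 'wfyb'.

'wfyb'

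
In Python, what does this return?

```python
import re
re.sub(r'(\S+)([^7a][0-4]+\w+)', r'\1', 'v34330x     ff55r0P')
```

Pattern: one or more of a non-whitespace character (captured); then any character except [7a], then one or more of a character in [0-4], then one or more of a word character (captured).
Matches: at [0:7] → 'v34330x'; at [12:19] → 'ff55r0P'.
The replacement refers to a captured group, so each match is rewritten using its own captured text.

'v343     ff55'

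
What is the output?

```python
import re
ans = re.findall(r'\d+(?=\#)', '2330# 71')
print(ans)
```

The positive lookaround only admits positions where the adjacent text matches; those characters stay outside the span.
Matches: at [0:4] → '2330'.
Since nothing is captured, `findall` lists the 1 matched substring directly.

['2330']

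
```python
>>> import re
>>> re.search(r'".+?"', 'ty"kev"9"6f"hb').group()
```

'"kev"'

Unlike `match`, `search` isn't anchored — it looks for the pattern anywhere in the string.
The match spans [2:7] → '"kev"'.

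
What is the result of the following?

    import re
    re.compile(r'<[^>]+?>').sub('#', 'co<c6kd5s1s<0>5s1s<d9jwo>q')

'co#5s1s#q'

Matches: at [2:14] → '<c6kd5s1s<0>'; at [18:25] → '<d9jwo>'.
Each match is replaced by '#'.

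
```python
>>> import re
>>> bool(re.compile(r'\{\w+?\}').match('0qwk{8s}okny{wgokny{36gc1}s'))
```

False

With `match`, the pattern is implicitly anchored at the beginning.
Here the pattern fails at index 0, so the call returns None, and `bool(None)` is False.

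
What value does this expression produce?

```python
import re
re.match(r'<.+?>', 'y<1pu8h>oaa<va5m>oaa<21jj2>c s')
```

None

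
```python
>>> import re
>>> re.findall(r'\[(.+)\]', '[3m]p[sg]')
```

['3m]p[sg']

`findall` collects group 1 from the one match (1 total).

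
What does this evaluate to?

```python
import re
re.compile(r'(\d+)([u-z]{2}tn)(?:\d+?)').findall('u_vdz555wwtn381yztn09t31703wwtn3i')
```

[('555', 'wwtn'), ('81', 'yztn'), ('31703', 'wwtn')]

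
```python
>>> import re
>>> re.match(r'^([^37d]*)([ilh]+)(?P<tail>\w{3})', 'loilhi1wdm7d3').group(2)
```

The match spans [0:9] → 'loilhi1wd'.
Captured: group 1 = 'loilh', group 2 = 'i', group 3 = '1wd'.

'i'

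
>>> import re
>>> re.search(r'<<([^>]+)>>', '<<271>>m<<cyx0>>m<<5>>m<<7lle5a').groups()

('271',)

Unlike `match`, `search` isn't anchored — it looks for the pattern anywhere in the string.
The match spans [0:7] → '<<271>>'.
Captured: group 1 = '271'.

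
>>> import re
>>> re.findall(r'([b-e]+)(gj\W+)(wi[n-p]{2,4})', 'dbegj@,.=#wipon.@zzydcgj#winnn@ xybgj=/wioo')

[('dbe', 'gj@,.=#', 'wipon'), ('dc', 'gj#', 'winnn'), ('b', 'gj=/', 'wioo')]

Pattern: one or more of a character in [b-e] (captured); then the literal 'gj', then one or more of a non-word character (captured); then the literal 'wi', then 2 to 4 of a character in [n-p] (captured).
Matches: at [0:15] match 'dbegj@,.=#wipon', groups = ('dbe', 'gj@,.=#', 'wipon'); at [20:30] match 'dcgj#winnn', groups = ('dc', 'gj#', 'winnn'); at [34:43] match 'bgj=/wioo', groups = ('b', 'gj=/', 'wioo').
With 3 capturing groups, `findall` returns a 3-tuple per match.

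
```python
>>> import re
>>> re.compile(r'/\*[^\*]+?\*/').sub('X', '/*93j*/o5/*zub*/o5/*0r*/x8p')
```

Every occurrence is swapped for 'X'.

'Xo5Xo5Xx8p'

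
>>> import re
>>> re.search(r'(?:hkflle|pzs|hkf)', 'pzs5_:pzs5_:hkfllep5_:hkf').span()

(0, 3)

`re.search` scans for the first position where the pattern succeeds.
The match spans [0:3] → 'pzs'.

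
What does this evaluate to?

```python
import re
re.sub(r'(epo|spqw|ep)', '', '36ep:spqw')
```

'36:'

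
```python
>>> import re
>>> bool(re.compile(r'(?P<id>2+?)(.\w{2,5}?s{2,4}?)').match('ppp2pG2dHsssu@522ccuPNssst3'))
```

False

The pattern matches one or more of a literal '2' (lazy) (captured as 'id'); then any character, then 2 to 5 of a word character (lazy), then 2 to 4 of a literal 's' (lazy) (captured).
With `match`, the pattern is implicitly anchored at the beginning.
Here position 0 doesn't satisfy it, so the call returns None, and `bool(None)` is False.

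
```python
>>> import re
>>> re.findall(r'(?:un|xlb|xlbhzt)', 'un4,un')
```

Scanning left to right: at [0:2] → 'un'; at [4:6] → 'un'.
No capturing groups, so `findall` returns the 2 full match strings.

['un', 'un']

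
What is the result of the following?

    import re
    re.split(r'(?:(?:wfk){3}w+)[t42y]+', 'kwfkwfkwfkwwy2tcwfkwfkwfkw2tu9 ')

['k', 'c', 'u9 ']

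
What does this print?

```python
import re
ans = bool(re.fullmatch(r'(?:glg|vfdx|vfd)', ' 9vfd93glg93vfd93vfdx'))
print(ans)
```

False

`fullmatch` succeeds only if the pattern covers the string from start to end.
Here there's no way to consume every character, so the call returns None, and `bool(None)` is False.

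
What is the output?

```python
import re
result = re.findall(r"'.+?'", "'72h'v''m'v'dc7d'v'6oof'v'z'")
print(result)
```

["'72h'", "''m'", "'dc7d'", "'6oof'", "'z'"]

With the lazy modifier that quantifier settles for the fewest repetitions that let the rest of the pattern succeed (the atoms after it are unaffected and can still be greedy).
Matches: at [0:5] → "'72h'"; at [6:10] → "''m'"; at [11:17] → "'dc7d'"; at [18:24] → "'6oof'"; at [25:28] → "'z'".
With no groups in the pattern, `findall` gives back each whole match — 5 here.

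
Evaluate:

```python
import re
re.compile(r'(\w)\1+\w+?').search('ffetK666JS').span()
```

A backreference is literal: `\1` must see the identical characters the first group matched.
Unlike `match`, `search` isn't anchored — it looks for the pattern anywhere in the string.
The match spans [0:3] → 'ffe'.
Captured: group 1 = 'f'.

(0, 3)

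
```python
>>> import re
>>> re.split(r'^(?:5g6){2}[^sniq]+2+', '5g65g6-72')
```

['', '']

This matches anchored at the start of the string; then the literal '5g6' repeated 2 times, then one or more of any character except [sniq]; then one or more of a literal '2'.
Matches to split on: at [0:9] → '5g65g6-72'.
`split` removes every match and returns the 2 fragments in between.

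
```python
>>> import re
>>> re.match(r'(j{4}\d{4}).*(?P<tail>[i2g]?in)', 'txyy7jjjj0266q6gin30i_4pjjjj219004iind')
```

`re.match` only tries the pattern at the start of the string.
Here position 0 doesn't satisfy it, so the call returns None.

None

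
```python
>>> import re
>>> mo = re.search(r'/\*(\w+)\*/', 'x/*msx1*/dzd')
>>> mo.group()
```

'/*msx1*/'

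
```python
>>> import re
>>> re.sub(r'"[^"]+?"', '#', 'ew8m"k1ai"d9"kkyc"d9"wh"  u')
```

Each match is replaced by '#'.

'ew8m#d9#d9#  u'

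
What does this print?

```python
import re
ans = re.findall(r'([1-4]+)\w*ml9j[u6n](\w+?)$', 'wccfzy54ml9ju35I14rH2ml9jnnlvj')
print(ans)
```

[('4', 'nlvj')]

This matches one or more of a character in [1-4] (captured); then zero or more of a word character, then the literal 'ml9'; then a literal 'j', then one of [u6n]; then one or more of a word character (lazy) (captured); then anchored at the end.
Scanning left to right: at [7:30] match '4ml9ju35I14rH2ml9jnnlvj', groups = ('4', 'nlvj').
`findall` packs the 2 group values into a tuple for every match.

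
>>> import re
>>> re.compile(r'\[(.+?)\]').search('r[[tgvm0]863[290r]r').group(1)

'[tgvm0'

The `?` after the quantifier makes it lazy — it takes as little as possible before letting the rest of the pattern try.
`re.search` scans for the first position where the pattern succeeds.
The match spans [1:9] → '[[tgvm0]'.
Captured: group 1 = '[tgvm0'.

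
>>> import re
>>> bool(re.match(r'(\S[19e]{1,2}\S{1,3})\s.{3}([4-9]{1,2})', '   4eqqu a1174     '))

False

`match` is anchored at position 0; if the pattern doesn't fit there, it returns None.
Here position 0 doesn't satisfy it, so the call returns None, and `bool(None)` is False.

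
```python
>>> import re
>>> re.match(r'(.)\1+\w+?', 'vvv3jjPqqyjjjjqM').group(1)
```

'v'

A backreference is literal: `\1` must see the identical characters the first group matched.
`re.match` won't scan ahead — the pattern has to work from the very first character.
The match spans [0:4] → 'vvv3'.
Captured: group 1 = 'v'.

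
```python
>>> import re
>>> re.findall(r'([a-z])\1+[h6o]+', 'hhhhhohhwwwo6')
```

The backreference `\1` re-matches whatever the first group consumed, character for character.
One capturing group, so `findall` returns just the captured substring from each match — 2 in all.

['h', 'w']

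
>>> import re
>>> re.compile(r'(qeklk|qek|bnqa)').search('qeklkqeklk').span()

`|` is ordered: at each position the engine commits to the first alternative that works.
`re.search` scans for the first position where the pattern succeeds.
The match spans [0:5] → 'qeklk'.
Captured: group 1 = 'qeklk'.

(0, 5)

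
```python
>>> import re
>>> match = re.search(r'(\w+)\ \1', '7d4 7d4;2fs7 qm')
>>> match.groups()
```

A backreference is literal: `\1` must see the identical characters the first group matched.
`re.search` tries every starting position until one works.
The match spans [0:7] → '7d4 7d4'.
Captured: group 1 = '7d4'.

('7d4',)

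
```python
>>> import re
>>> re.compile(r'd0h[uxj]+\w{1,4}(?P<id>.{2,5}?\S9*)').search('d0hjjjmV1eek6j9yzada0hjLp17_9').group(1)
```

This matches the literal 'd0h', then one or more of one of [uxj], then 1 to 4 of a word character; then 2 to 5 of any character (lazy), then a non-whitespace character, then zero or more of a literal '9' (captured as 'id').
The `?` after the quantifier makes it lazy — it takes as little as possible before letting the rest of the pattern try.
Unlike `match`, `search` isn't anchored — it looks for the pattern anywhere in the string.
The match spans [0:13] → 'd0hjjjmV1eek6'.
Captured: group 1 = 'ek6'.

'ek6'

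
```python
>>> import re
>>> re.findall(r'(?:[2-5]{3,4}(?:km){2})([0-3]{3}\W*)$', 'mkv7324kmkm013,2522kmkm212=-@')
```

['212=-@']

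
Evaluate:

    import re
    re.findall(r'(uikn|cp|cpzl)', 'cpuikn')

['cp', 'uikn']

Scanning left to right: at [0:2] match 'cp', group 1 = 'cp'; at [2:6] match 'uikn', group 1 = 'uikn'.
Because there's exactly one group, `findall` drops the full match and keeps group 1 from each hit.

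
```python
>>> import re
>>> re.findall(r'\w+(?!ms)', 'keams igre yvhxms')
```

['keams', 'igre', 'yvhxms']

The negative lookaround is zero-width — it rules out positions where the adjacent text would match, without consuming anything.
`findall` yields the raw match text (3 of them) because the pattern has no groups.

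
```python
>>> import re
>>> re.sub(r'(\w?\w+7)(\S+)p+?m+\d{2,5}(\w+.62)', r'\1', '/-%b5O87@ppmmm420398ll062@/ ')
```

This matches optionally a word character, then one or more of a word character, then the literal '7' (captured); then one or more of a non-whitespace character (captured); then one or more of a literal 'p' (lazy), then one or more of the literal 'm', then 2 to 5 of a digit; then one or more of a word character, then any character, then the literal '62' (captured).
`\1` in the replacement pulls in group 1's text for each match.

'/-%b5O87@/ '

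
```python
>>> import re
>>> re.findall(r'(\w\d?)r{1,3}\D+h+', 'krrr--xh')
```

['k']

This matches a word character, then optionally a digit (captured); then 1 to 3 of a literal 'r', then one or more of a non-digit, then one or more of the literal 'h'.
Matches: at [0:8] match 'krrr--xh', group 1 = 'k'.
Because there's exactly one group, `findall` drops the full match and keeps group 1 from the one hit.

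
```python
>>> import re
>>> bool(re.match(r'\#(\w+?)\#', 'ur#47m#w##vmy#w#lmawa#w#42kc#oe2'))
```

`re.match` won't scan ahead — the pattern has to work from the very first character.
Here the string doesn't start with a match, so the call returns None, and `bool(None)` is False.

False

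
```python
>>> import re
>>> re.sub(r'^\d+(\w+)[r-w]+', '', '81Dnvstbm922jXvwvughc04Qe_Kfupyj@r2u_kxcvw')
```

'pyj@r2u_kxcvw'

The pattern matches anchored at the start of the string; then one or more of a digit; then one or more of a word character (captured); then one or more of a character in [r-w].
Matches: at [0:29] → '81Dnvstbm922jXvwvughc04Qe_Kfu'.
Each match is replaced by ''.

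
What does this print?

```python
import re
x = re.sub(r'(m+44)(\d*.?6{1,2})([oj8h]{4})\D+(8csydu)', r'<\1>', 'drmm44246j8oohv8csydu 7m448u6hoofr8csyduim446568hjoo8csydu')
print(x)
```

Pattern: one or more of a literal 'm', then the literal '44' (captured); then zero or more of a digit, then optionally any character, then 1 to 2 of the literal '6' (captured); then exactly 4 of one of [oj8h] (captured); then one or more of a non-digit; then the literal '8cs', then the literal 'ydu' (captured).
Matches: at [2:21] → 'mm44246j8oohv8csydu'; at [41:58] → 'm446568hjoo8csydu'.
`\1` in the replacement pulls in group 1's text for each match.

dr<mm44> 7m448u6hoofr8csydui<m44>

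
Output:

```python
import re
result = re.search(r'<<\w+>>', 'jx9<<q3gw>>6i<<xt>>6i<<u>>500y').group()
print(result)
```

The match spans [3:11] → '<<q3gw>>'.

<<q3gw>>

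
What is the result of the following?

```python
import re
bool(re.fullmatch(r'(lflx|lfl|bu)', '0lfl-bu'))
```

`re.fullmatch` is like wrapping the pattern in `^…$` (in single-line mode).
Here there's no way to consume every character, so the call returns None, and `bool(None)` is False.

False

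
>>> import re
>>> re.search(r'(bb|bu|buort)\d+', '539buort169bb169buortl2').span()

`re.search` scans for the first position where the pattern succeeds.
The match spans [3:11] → 'buort169'.
Captured: group 1 = 'buort'.

(3, 11)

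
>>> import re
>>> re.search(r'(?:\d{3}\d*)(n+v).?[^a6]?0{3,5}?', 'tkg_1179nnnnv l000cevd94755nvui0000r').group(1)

This matches exactly 3 of a digit, then zero or more of a digit (non-capturing group); then one or more of a literal 'n', then a literal 'v' (captured); then optionally any character, then optionally any character except [a6], then 3 to 5 of the literal '0' (lazy).
Unlike `match`, `search` isn't anchored — it looks for the pattern anywhere in the string.
The match spans [4:18] → '1179nnnnv l000'.
Captured: group 1 = 'nnnnv'.

'nnnnv'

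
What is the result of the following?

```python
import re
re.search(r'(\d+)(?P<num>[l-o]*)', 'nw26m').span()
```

The pattern matches one or more of a digit (captured); then zero or more of a character in [l-o] (captured as 'num').
`re.search` tries every starting position until one works.
The match spans [2:5] → '26m'.
Captured: group 1 = '26', group 2 = 'm'.

(2, 5)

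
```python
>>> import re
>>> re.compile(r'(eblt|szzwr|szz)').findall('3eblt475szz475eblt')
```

Walking the string: at [1:5] match 'eblt', group 1 = 'eblt'; at [8:11] match 'szz', group 1 = 'szz'; at [14:18] match 'eblt', group 1 = 'eblt'.
With a single group, `findall` returns only what that group captured — 3 items.

['eblt', 'szz', 'eblt']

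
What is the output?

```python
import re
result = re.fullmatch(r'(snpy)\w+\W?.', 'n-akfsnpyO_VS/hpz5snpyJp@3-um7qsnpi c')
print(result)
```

None

`re.fullmatch` requires the pattern to consume the entire string.
Here the pattern can't cover the whole string, so the call returns None.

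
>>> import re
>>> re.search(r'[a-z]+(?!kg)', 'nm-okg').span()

(0, 2)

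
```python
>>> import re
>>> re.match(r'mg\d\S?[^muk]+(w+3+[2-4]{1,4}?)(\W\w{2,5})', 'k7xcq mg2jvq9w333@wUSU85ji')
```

None

The pattern matches the literal 'mg', then a digit; then optionally a non-whitespace character, then one or more of any character except [muk]; then one or more of a literal 'w', then one or more of the literal '3', then 1 to 4 of a character in [2-4] (lazy) (captured); then a non-word character, then 2 to 5 of a word character (captured).
`re.match` only tries the pattern at the start of the string.
Here position 0 doesn't satisfy it, so the call returns None.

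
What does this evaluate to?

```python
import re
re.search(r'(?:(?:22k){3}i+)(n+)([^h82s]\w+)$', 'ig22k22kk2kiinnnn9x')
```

None

Pattern: the literal '22k' repeated 3 times, then one or more of the literal 'i' (non-capturing group); then one or more of a literal 'n' (captured); then any character except [h82s], then one or more of a word character (captured); then anchored at the end.
Here no position works, so the call returns None.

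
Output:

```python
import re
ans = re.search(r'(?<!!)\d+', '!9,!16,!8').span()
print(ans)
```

The negative lookaround is zero-width — it rules out positions where the adjacent text would match, without consuming anything.
The match spans [5:6] → '6'.

(5, 6)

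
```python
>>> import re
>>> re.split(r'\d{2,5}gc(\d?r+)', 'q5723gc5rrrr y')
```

['q', '5rrrr', ' y']

The pattern matches 2 to 5 of a digit, then the literal 'gc'; then optionally a digit, then one or more of a literal 'r' (captured).
Matches to split on: at [1:12] → '5723gc5rrrr'.
`re.split` interleaves the captured-group text with the surrounding fragments.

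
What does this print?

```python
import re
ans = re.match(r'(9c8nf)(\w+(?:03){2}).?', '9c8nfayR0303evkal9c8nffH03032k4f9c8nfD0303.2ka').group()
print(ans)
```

9c8nfayR0303evkal9c8nffH03032k4f9c8nfD0303.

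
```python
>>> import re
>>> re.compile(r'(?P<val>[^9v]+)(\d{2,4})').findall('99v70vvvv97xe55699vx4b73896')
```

This matches one or more of any character except [9v] (captured as 'val'); then 2 to 4 of a digit (captured).
Matches: at [10:18] match '7xe55699', groups = ('7xe556', '99'); at [19:27] match 'x4b73896', groups = ('x4b738', '96').
2 groups means each result is a tuple of 2 captured strings — 2 here.

[('7xe556', '99'), ('x4b738', '96')]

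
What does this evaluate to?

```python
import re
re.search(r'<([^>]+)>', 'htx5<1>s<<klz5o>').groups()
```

The match spans [4:7] → '<1>'.
Captured: group 1 = '1'.

('1',)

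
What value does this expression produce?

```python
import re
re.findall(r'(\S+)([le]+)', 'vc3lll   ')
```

[('vc3ll', 'l')]

This matches one or more of a non-whitespace character (captured); then one or more of one of [le] (captured).
Walking the string: at [0:6] match 'vc3lll', groups = ('vc3ll', 'l').
`findall` packs the 2 group values into a tuple for every match.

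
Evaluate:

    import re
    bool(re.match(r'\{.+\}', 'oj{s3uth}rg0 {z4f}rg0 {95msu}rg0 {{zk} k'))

False

`match` is anchored at position 0; if the pattern doesn't fit there, it returns None.
Here the string doesn't start with a match, so the call returns None, and `bool(None)` is False.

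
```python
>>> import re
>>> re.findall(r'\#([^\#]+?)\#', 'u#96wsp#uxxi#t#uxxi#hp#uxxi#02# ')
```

Matches: at [1:8] match '#96wsp#', group 1 = '96wsp'; at [12:15] match '#t#', group 1 = 't'; at [19:23] match '#hp#', group 1 = 'hp'; at [27:31] match '#02#', group 1 = '02'.
Because there's exactly one group, `findall` drops the full match and keeps group 1 from each hit.

['96wsp', 't', 'hp', '02']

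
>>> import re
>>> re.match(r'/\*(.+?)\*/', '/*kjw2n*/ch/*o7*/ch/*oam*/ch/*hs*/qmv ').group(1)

The match spans [0:9] → '/*kjw2n*/'.
Captured: group 1 = 'kjw2n'.

'kjw2n'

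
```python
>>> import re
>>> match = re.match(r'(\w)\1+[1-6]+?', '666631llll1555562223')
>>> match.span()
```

(0, 5)

With `match`, the pattern is implicitly anchored at the beginning.
The match spans [0:5] → '66663'.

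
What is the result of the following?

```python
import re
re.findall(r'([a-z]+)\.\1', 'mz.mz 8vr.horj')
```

['mz']

The backreference `\1` re-matches whatever the first group consumed, character for character.
Matches: at [0:5] match 'mz.mz', group 1 = 'mz'.
With a single group, `findall` returns only what that group captured — 1 item.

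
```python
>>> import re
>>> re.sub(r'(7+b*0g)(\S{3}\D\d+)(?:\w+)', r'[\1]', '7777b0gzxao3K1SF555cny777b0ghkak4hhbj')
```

Pattern: one or more of the literal '7', then zero or more of the literal 'b', then the literal '0g' (captured); then exactly 3 of a non-whitespace character, then a non-digit, then one or more of a digit (captured); then one or more of a word character (non-capturing group).
Each match is replaced using the text its own group 1 captured.

'[7777b0g]'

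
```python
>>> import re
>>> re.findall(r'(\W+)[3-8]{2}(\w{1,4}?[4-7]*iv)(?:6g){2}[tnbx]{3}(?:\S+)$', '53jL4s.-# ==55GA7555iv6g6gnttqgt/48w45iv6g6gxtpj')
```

[('.-# ==', 'GA7555iv')]

Pattern: one or more of a non-word character (captured); then exactly 2 of a character in [3-8]; then 1 to 4 of a word character (lazy), then zero or more of a character in [4-7], then the literal 'iv' (captured); then the literal '6g' repeated 2 times, then exactly 3 of one of [tnbx]; then one or more of a non-whitespace character (non-capturing group); then anchored at the end.
Scanning left to right: at [6:48] match '.-# ==55GA7555iv6g6gnttqgt/48w45iv6g6gxtpj', groups = ('.-# ==', 'GA7555iv').
Multiple groups make `findall` return tuples — one 2-tuple for the one match.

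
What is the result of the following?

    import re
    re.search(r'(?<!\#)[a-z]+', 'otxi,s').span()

The negative lookahead/lookbehind blocks any match where the forbidden context is present.
`re.search` scans for the first position where the pattern succeeds.
The match spans [0:4] → 'otxi'.

(0, 4)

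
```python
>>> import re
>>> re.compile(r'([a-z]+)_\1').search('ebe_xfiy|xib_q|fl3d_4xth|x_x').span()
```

After group 1 captures some text, `\1` only succeeds where that same text appears again.
Unlike `match`, `search` isn't anchored — it looks for the pattern anywhere in the string.
The match spans [25:28] → 'x_x'.
Captured: group 1 = 'x'.

(25, 28)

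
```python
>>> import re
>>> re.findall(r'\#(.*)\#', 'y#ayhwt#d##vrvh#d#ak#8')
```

Walking the string: at [1:21] match '#ayhwt#d##vrvh#d#ak#', group 1 = 'ayhwt#d##vrvh#d#ak'.
One capturing group, so `findall` returns just the captured substring from the one match — 1 in all.

['ayhwt#d##vrvh#d#ak']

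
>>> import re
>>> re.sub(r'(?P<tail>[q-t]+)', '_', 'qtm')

The pattern matches one or more of a character in [q-t] (captured as 'tail').
`sub` substitutes '_' at each match site.

'_m'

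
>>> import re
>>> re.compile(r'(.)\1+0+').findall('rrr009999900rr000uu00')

`\1` is not a pattern — it's the concrete string captured by group 1, re-applied verbatim.
`findall` collects group 1 from each match (4 total).

['r', '9', 'r', 'u']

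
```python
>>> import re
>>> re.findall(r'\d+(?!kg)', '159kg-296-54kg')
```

The negative lookahead/lookbehind blocks any match where the forbidden context is present.
Matches: at [0:2] → '15'; at [6:9] → '296'; at [10:11] → '5'.
No capturing groups, so `findall` returns the 3 full match strings.

['15', '296', '5']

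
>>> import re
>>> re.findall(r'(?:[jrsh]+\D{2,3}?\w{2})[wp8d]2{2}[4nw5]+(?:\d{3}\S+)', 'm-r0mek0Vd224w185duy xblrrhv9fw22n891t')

This matches one or more of one of [jrsh], then 2 to 3 of a non-digit (lazy), then exactly 2 of a word character (non-capturing group); then one of [wp8d], then exactly 2 of a literal '2', then one or more of one of [4nw5]; then exactly 3 of a digit, then one or more of a non-whitespace character (non-capturing group).
Since nothing is captured, `findall` lists the 1 matched substring directly.

['rrhv9fw22n891t']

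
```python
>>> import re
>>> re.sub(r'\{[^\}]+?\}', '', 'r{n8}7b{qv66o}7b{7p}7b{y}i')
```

'r7b7b7bi'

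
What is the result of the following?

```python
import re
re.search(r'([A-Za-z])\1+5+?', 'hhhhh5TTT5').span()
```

After group 1 captures some text, `\1` only succeeds where that same text appears again.
The match spans [0:6] → 'hhhhh5'.

(0, 6)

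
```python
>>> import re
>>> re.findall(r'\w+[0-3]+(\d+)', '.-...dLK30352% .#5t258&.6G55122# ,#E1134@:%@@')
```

Pattern: one or more of a word character; then one or more of a character in [0-3]; then one or more of a digit (captured).
Matches: at [5:13] match 'dLK30352', group 1 = '52'; at [17:22] match '5t258', group 1 = '58'; at [24:31] match '6G55122', group 1 = '2'; at [35:40] match 'E1134', group 1 = '4'.
One capturing group, so `findall` returns just the captured substring from each match — 4 in all.

['52', '58', '2', '4']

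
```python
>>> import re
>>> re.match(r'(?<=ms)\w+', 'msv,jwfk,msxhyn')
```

None

The positive lookaround only admits positions where the adjacent text matches; those characters stay outside the span.
With `match`, the pattern is implicitly anchored at the beginning.
Here position 0 doesn't satisfy it, so the call returns None.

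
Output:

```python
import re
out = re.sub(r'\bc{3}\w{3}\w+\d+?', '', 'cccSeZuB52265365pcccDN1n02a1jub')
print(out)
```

jub

This matches a word boundary (`\b`, zero-width); then exactly 3 of the literal 'c', then exactly 3 of a word character; then one or more of a word character, then one or more of a digit (lazy).
Matches: at [0:28] → 'cccSeZuB52265365pcccDN1n02a1'.
Every occurrence is swapped for ''.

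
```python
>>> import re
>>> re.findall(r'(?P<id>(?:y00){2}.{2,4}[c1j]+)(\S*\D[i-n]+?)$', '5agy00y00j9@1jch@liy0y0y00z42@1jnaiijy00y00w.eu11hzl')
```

[('y00y00j9@1jc', 'h@liy0y0y00z42@1jnaiijy00y00w.eu11hzl')]

Pattern: the literal 'y00' repeated 2 times, then 2 to 4 of any character, then one or more of one of [c1j] (captured as 'id'); then zero or more of a non-whitespace character, then a non-digit, then one or more of a character in [i-n] (lazy) (captured); then anchored at the end.
Matches: at [3:52] match 'y00y00j9@1jch@liy0y0y00z42@1jnaiijy00y00w.eu11hzl', groups = ('y00y00j9@1jc', 'h@liy0y0y00z42@1jnaiijy00y00w.eu11hzl').
Multiple groups make `findall` return tuples — one 2-tuple for the one match.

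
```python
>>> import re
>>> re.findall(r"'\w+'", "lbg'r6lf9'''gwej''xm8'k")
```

`findall` yields the raw match text (3 of them) because the pattern has no groups.

["'r6lf9'", "'gwej'", "'xm8'"]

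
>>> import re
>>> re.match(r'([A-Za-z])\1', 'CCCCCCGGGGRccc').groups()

The backreference `\1` re-matches whatever the first group consumed, character for character.
With `match`, the pattern is implicitly anchored at the beginning.
The match spans [0:2] → 'CC'.
Captured: group 1 = 'C'.

('C',)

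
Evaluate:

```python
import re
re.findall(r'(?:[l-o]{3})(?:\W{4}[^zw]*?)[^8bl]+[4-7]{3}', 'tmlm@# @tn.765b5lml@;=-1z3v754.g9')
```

Lazy quantifiers expand one character at a time until the remainder of the pattern can match.
No capturing groups, so `findall` returns the 2 full match strings.

['mlm@# @tn.765', 'lml@;=-1z3v754']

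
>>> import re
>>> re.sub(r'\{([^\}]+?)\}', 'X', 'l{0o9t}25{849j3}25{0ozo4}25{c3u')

'lX25X25X25{c3u'

Matches: at [1:7] → '{0o9t}'; at [9:16] → '{849j3}'; at [18:25] → '{0ozo4}'.
`sub` substitutes 'X' at each match site.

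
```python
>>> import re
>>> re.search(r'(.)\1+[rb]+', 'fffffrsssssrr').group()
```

'fffffr'

The backreference `\1` re-matches whatever the first group consumed, character for character.
`re.search` tries every starting position until one works.
The match spans [0:6] → 'fffffr'.
Captured: group 1 = 'f'.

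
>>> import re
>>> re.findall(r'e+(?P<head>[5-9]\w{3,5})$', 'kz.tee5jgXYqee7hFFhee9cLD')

['9cLD']

Pattern: one or more of a literal 'e'; then a character in [5-9], then 3 to 5 of a word character (captured as 'head'); then anchored at the end.
Matches: at [19:25] match 'ee9cLD', group 1 = '9cLD'.
Because there's exactly one group, `findall` drops the full match and keeps group 1 from the one hit.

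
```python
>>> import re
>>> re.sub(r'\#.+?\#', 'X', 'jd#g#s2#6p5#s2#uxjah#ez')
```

'jdXs2Xs2Xez'

Lazy quantifiers expand one character at a time until the remainder of the pattern can match.
`sub` substitutes 'X' at each match site.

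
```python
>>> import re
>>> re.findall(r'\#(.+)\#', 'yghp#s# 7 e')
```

['s']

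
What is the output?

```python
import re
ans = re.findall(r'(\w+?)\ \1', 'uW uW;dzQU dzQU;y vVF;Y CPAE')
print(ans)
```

The backreference `\1` re-matches whatever the first group consumed, character for character.
Matches: at [0:5] match 'uW uW', group 1 = 'uW'; at [6:15] match 'dzQU dzQU', group 1 = 'dzQU'.
Because there's exactly one group, `findall` drops the full match and keeps group 1 from each hit.

['uW', 'dzQU']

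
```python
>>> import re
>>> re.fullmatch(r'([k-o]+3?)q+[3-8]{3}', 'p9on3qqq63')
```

The pattern matches one or more of a character in [k-o], then optionally the literal '3' (captured); then one or more of the literal 'q', then exactly 3 of a character in [3-8].
`re.fullmatch` is like wrapping the pattern in `^…$` (in single-line mode).
Here the pattern can't cover the whole string, so the call returns None.

None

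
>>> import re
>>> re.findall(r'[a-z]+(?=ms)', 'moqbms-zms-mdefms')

The lookaround is zero-width — it requires the adjacent text to match without consuming it, so the asserted text isn't part of the match.
Walking the string: at [0:4] → 'moqb'; at [7:8] → 'z'; at [11:15] → 'mdef'.
With no groups in the pattern, `findall` gives back each whole match — 3 here.

['moqb', 'z', 'mdef']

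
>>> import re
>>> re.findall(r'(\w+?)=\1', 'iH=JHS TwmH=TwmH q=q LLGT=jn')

`\1` is not a pattern — it's the concrete string captured by group 1, re-applied verbatim.
One capturing group, so `findall` returns just the captured substring from each match — 2 in all.

['TwmH', 'q']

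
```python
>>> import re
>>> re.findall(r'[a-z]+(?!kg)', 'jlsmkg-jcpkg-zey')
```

The negative lookahead/lookbehind blocks any match where the forbidden context is present.
Scanning left to right: at [0:6] → 'jlsmkg'; at [7:12] → 'jcpkg'; at [13:16] → 'zey'.
No capturing groups, so `findall` returns the 3 full match strings.

['jlsmkg', 'jcpkg', 'zey']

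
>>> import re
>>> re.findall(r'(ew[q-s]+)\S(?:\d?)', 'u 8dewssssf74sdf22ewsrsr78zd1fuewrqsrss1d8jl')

['ewssss', 'ewsrsr', 'ewrqsrss']

With a single group, `findall` returns only what that group captured — 3 items.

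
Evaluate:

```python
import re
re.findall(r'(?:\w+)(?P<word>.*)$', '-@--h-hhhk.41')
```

['-hhhk.41']

This matches one or more of a word character (non-capturing group); then zero or more of any character (captured as 'word'); then anchored at the end.
Matches: at [4:13] match 'h-hhhk.41', group 1 = '-hhhk.41'.
One capturing group, so `findall` returns just the captured substring from the one match — 1 in all.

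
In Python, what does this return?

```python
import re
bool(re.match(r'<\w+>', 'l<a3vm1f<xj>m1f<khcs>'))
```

`re.match` only tries the pattern at the start of the string.
Here the string doesn't start with a match, so the call returns None, and `bool(None)` is False.

False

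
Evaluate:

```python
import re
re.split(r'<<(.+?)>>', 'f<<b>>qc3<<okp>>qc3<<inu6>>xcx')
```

['f', 'b', 'qc3', 'okp', 'qc3', 'inu6', 'xcx']

A non-greedy quantifier consumes as few characters as it can — just enough that the remainder of the pattern still matches from where it stops; whatever follows it matches normally.
Because the pattern has a capturing group, `split` also inserts each captured text between the pieces.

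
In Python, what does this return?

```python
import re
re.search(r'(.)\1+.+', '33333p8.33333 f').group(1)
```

'3'

After group 1 captures some text, `\1` only succeeds where that same text appears again.
`re.search` scans for the first position where the pattern succeeds.
The match spans [0:15] → '33333p8.33333 f'.
Captured: group 1 = '3'.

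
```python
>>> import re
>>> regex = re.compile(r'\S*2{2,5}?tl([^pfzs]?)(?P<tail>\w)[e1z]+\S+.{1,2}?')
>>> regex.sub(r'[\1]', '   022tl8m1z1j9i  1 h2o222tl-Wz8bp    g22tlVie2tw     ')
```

'   [8] 1 [-]   [V]    '

The pattern matches zero or more of a non-whitespace character, then 2 to 5 of the literal '2' (lazy), then the literal 'tl'; then optionally any character except [pfzs] (captured); then a word character (captured as 'tail'); then one or more of one of [e1z], then one or more of a non-whitespace character, then 1 to 2 of any character (lazy).
Matches: at [3:17] → '022tl8m1z1j9i '; at [20:35] → 'h2o222tl-Wz8bp '; at [38:50] → 'g22tlVie2tw '.
The replacement refers to a captured group, so each match is rewritten using its own captured text.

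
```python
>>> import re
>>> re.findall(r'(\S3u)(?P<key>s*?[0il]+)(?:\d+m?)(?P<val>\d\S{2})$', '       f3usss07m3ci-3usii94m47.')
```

[('-3u', 'sii', '47.')]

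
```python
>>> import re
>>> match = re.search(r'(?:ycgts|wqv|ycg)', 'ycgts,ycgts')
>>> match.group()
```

'ycgts'

The regex engine tests alternatives in the order written; an earlier branch that matches wins even if a later one would match more.
`re.search` scans for the first position where the pattern succeeds.
The match spans [0:5] → 'ycgts'.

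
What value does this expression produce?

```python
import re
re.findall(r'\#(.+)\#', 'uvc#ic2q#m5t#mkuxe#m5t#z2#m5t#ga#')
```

`findall` collects group 1 from the one match (1 total).

['ic2q#m5t#mkuxe#m5t#z2#m5t#ga']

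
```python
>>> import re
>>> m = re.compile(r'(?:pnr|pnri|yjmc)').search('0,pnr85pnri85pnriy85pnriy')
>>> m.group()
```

Unlike `match`, `search` isn't anchored — it looks for the pattern anywhere in the string.
The match spans [2:5] → 'pnr'.

'pnr'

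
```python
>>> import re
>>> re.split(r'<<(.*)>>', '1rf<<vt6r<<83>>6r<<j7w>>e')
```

With a capturing group present, the delimiter's captured portion is kept in the result list.

['1rf', 'vt6r<<83>>6r<<j7w', 'e']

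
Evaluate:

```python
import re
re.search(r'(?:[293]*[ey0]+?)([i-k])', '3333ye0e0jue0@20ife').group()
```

Pattern: zero or more of one of [293], then one or more of one of [ey0] (lazy) (non-capturing group); then a character in [i-k] (captured).
Unlike `match`, `search` isn't anchored — it looks for the pattern anywhere in the string.
The match spans [0:10] → '3333ye0e0j'.
Captured: group 1 = 'j'.

'3333ye0e0j'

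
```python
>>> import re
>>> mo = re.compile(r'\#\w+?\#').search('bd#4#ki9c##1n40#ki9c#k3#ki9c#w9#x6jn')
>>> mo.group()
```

`re.search` tries every starting position until one works.
The match spans [2:5] → '#4#'.

'#4#'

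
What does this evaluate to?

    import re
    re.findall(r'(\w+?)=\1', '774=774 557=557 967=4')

['774', '557']

After group 1 captures some text, `\1` only succeeds where that same text appears again.
Because there's exactly one group, `findall` drops the full match and keeps group 1 from each hit.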